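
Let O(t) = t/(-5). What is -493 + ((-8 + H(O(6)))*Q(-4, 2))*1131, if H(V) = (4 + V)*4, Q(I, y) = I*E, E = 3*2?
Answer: -436769/5 ≈ -87354.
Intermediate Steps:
E = 6
Q(I, y) = 6*I (Q(I, y) = I*6 = 6*I)
O(t) = -t/5 (O(t) = t*(-1/5) = -t/5)
H(V) = 16 + 4*V
-493 + ((-8 + H(O(6)))*Q(-4, 2))*1131 = -493 + ((-8 + (16 + 4*(-1/5*6)))*(6*(-4)))*1131 = -493 + ((-8 + (16 + 4*(-6/5)))*(-24))*1131 = -493 + ((-8 + (16 - 24/5))*(-24))*1131 = -493 + ((-8 + 56/5)*(-24))*1131 = -493 + ((16/5)*(-24))*1131 = -493 - 384/5*1131 = -493 - 434304/5 = -436769/5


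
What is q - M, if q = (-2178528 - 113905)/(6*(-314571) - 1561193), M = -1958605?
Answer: 6754484708928/3448619 ≈ 1.9586e+6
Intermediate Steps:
q = 2292433/3448619 (q = -2292433/(-1887426 - 1561193) = -2292433/(-3448619) = -2292433*(-1/3448619) = 2292433/3448619 ≈ 0.66474)
q - M = 2292433/3448619 - 1*(-1958605) = 2292433/3448619 + 1958605 = 6754484708928/3448619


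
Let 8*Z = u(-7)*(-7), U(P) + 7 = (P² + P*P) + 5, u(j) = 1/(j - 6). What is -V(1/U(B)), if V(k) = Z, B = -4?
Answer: -7/104 ≈ -0.067308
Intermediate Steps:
u(j) = 1/(-6 + j)
U(P) = -2 + 2*P² (U(P) = -7 + ((P² + P*P) + 5) = -7 + ((P² + P²) + 5) = -7 + (2*P² + 5) = -7 + (5 + 2*P²) = -2 + 2*P²)
Z = 7/104 (Z = (-7/(-6 - 7))/8 = (-7/(-13))/8 = (-1/13*(-7))/8 = (⅛)*(7/13) = 7/104 ≈ 0.067308)
V(k) = 7/104
-V(1/U(B)) = -1*7/104 = -7/104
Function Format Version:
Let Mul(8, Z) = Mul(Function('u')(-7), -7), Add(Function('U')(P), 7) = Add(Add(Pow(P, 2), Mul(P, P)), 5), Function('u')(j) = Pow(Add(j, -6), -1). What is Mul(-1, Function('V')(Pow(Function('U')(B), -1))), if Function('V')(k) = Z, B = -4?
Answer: Rational(-7, 104) ≈ -0.067308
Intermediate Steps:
Function('u')(j) = Pow(Add(-6, j), -1)
Function('U')(P) = Add(-2, Mul(2, Pow(P, 2))) (Function('U')(P) = Add(-7, Add(Add(Pow(P, 2), Mul(P, P)), 5)) = Add(-7, Add(Add(Pow(P, 2), Pow(P, 2)), 5)) = Add(-7, Add(Mul(2, Pow(P, 2)), 5)) = Add(-7, Add(5, Mul(2, Pow(P, 2)))) = Add(-2, Mul(2, Pow(P, 2))))
Z = Rational(7, 104) (Z = Mul(Rational(1, 8), Mul(Pow(Add(-6, -7), -1), -7)) = Mul(Rational(1, 8), Mul(Pow(-13, -1), -7)) = Mul(Rational(1, 8), Mul(Rational(-1, 13), -7)) = Mul(Rational(1, 8), Rational(7, 13)) = Rational(7, 104) ≈ 0.067308)
Function('V')(k) = Rational(7, 104)
Mul(-1, Function('V')(Pow(Function('U')(B), -1))) = Mul(-1, Rational(7, 104)) = Rational(-7, 104)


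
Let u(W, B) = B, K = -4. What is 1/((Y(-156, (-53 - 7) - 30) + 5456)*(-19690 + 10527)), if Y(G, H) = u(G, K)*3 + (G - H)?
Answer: -1/49278614 ≈ -2.0293e-8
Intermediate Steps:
Y(G, H) = -12 + G - H (Y(G, H) = -4*3 + (G - H) = -12 + (G - H) = -12 + G - H)
1/((Y(-156, (-53 - 7) - 30) + 5456)*(-19690 + 10527)) = 1/(((-12 - 156 - ((-53 - 7) - 30)) + 5456)*(-19690 + 10527)) = 1/(((-12 - 156 - (-60 - 30)) + 5456)*(-9163)) = 1/(((-12 - 156 - 1*(-90)) + 5456)*(-9163)) = 1/(((-12 - 156 + 90) + 5456)*(-9163)) = 1/((-78 + 5456)*(-9163)) = 1/(5378*(-9163)) = 1/(-49278614) = -1/49278614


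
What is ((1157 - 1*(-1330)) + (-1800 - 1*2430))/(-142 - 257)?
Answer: 83/19 ≈ 4.3684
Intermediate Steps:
((1157 - 1*(-1330)) + (-1800 - 1*2430))/(-142 - 257) = ((1157 + 1330) + (-1800 - 2430))/(-399) = (2487 - 4230)*(-1/399) = -1743*(-1/399) = 83/19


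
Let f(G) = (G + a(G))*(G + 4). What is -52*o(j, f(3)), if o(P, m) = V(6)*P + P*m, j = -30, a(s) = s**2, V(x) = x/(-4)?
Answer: 128700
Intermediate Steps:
V(x) = -x/4 (V(x) = x*(-1/4) = -x/4)
f(G) = (4 + G)*(G + G**2) (f(G) = (G + G**2)*(G + 4) = (G + G**2)*(4 + G) = (4 + G)*(G + G**2))
o(P, m) = -3*P/2 + P*m (o(P, m) = (-1/4*6)*P + P*m = -3*P/2 + P*m)
-52*o(j, f(3)) = -26*(-30)*(-3 + 2*(3*(4 + 3**2 + 5*3))) = -26*(-30)*(-3 + 2*(3*(4 + 9 + 15))) = -26*(-30)*(-3 + 2*(3*28)) = -26*(-30)*(-3 + 2*84) = -26*(-30)*(-3 + 168) = -26*(-30)*165 = -52*(-2475) = 128700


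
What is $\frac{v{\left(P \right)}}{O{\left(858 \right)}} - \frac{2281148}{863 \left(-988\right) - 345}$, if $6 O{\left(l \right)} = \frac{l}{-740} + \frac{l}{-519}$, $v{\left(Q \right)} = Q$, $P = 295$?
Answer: $- \frac{96231000782824}{153569580593} \approx -626.63$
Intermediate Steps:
$O{\left(l \right)} = - \frac{1259 l}{2304360}$ ($O{\left(l \right)} = \frac{\frac{l}{-740} + \frac{l}{-519}}{6} = \frac{l \left(- \frac{1}{740}\right) + l \left(- \frac{1}{519}\right)}{6} = \frac{- \frac{l}{740} - \frac{l}{519}}{6} = \frac{\left(- \frac{1259}{384060}\right) l}{6} = - \frac{1259 l}{2304360}$)
$\frac{v{\left(P \right)}}{O{\left(858 \right)}} - \frac{2281148}{863 \left(-988\right) - 345} = \frac{295}{\left(- \frac{1259}{2304360}\right) 858} - \frac{2281148}{863 \left(-988\right) - 345} = \frac{295}{- \frac{180037}{384060}} - \frac{2281148}{-852644 - 345} = 295 \left(- \frac{384060}{180037}\right) - \frac{2281148}{-852989} = - \frac{113297700}{180037} - - \frac{2281148}{852989} = - \frac{113297700}{180037} + \frac{2281148}{852989} = - \frac{96231000782824}{153569580593}$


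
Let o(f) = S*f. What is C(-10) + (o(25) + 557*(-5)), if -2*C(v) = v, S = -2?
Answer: -2830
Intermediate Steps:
C(v) = -v/2
o(f) = -2*f
C(-10) + (o(25) + 557*(-5)) = -½*(-10) + (-2*25 + 557*(-5)) = 5 + (-50 - 2785) = 5 - 2835 = -2830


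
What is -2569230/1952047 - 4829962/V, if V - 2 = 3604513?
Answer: -18689140905664/7036182692205 ≈ -2.6561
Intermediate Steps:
V = 3604515 (V = 2 + 3604513 = 3604515)
-2569230/1952047 - 4829962/V = -2569230/1952047 - 4829962/3604515 = -18689140905664/7036182692205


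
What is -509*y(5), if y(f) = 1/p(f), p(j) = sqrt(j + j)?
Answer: -509*sqrt(10)/10 ≈ -160.96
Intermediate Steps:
p(j) = sqrt(2)*sqrt(j) (p(j) = sqrt(2*j) = sqrt(2)*sqrt(j))
y(f) = sqrt(2)/(2*sqrt(f)) (y(f) = 1/(sqrt(2)*sqrt(f)) = sqrt(2)/(2*sqrt(f)))
-509*y(5) = -509*sqrt(2)/(2*sqrt(5)) = -509*sqrt(2)*sqrt(5)/5/2 = -509*sqrt(10)/10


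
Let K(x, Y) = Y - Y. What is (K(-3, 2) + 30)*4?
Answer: 120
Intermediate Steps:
K(x, Y) = 0
(K(-3, 2) + 30)*4 = (0 + 30)*4 = 30*4 = 120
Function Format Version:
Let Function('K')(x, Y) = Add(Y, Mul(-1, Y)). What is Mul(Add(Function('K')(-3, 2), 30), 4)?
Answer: 120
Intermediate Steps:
Function('K')(x, Y) = 0
Mul(Add(Function('K')(-3, 2), 30), 4) = Mul(Add(0, 30), 4) = Mul(30, 4) = 120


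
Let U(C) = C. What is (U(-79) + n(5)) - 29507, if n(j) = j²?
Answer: -29561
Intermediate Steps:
(U(-79) + n(5)) - 29507 = (-79 + 5²) - 29507 = (-79 + 25) - 29507 = -54 - 29507 = -29561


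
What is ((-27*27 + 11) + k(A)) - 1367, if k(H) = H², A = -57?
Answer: 1164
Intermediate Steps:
((-27*27 + 11) + k(A)) - 1367 = ((-27*27 + 11) + (-57)²) - 1367 = ((-729 + 11) + 3249) - 1367 = (-718 + 3249) - 1367 = 2531 - 1367 = 1164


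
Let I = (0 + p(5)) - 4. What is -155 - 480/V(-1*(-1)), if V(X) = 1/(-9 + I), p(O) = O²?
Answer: -5915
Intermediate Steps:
I = 21 (I = (0 + 5²) - 4 = (0 + 25) - 4 = 25 - 4 = 21)
V(X) = 1/12 (V(X) = 1/(-9 + 21) = 1/12)
-155 - 480/V(-1*(-1)) = -155 - 480/1/12 = -155 - 480*12 = -155 - 16*360 = -155 - 5760 = -5915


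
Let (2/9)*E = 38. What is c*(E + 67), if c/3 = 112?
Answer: 79968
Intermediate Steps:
E = 171 (E = (9/2)*38 = 171)
c = 336 (c = 3*112 = 336)
c*(E + 67) = 336*(171 + 67) = 336*238 = 79968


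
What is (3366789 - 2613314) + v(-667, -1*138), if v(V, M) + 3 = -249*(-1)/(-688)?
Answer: 518388487/688 ≈ 7.5347e+5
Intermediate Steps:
v(V, M) = -2313/688 (v(V, M) = -3 - 249*(-1)/(-688) = -3 + 249*(-1/688) = -3 - 249/688 = -2313/688)
(3366789 - 2613314) + v(-667, -1*138) = (3366789 - 2613314) - 2313/688 = 753475 - 2313/688 = 518388487/688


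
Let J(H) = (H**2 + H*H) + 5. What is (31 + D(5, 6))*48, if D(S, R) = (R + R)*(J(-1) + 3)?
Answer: 7248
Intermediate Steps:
J(H) = 5 + 2*H**2 (J(H) = (H**2 + H**2) + 5 = 2*H**2 + 5 = 5 + 2*H**2)
D(S, R) = 20*R (D(S, R) = (R + R)*((5 + 2*(-1)**2) + 3) = (2*R)*((5 + 2*1) + 3) = (2*R)*((5 + 2) + 3) = (2*R)*(7 + 3) = (2*R)*10 = 20*R)
(31 + D(5, 6))*48 = (31 + 20*6)*48 = (31 + 120)*48 = 151*48 = 7248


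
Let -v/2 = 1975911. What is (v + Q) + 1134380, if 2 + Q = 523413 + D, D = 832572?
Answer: -1461459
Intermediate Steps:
v = -3951822 (v = -2*1975911 = -3951822)
Q = 1355983 (Q = -2 + (523413 + 832572) = -2 + 1355985 = 1355983)
(v + Q) + 1134380 = (-3951822 + 1355983) + 1134380 = -2595839 + 1134380 = -1461459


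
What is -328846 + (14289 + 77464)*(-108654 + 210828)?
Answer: 9374442176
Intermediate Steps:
-328846 + (14289 + 77464)*(-108654 + 210828) = -328846 + 91753*102174 = -328846 + 9374771022 = 9374442176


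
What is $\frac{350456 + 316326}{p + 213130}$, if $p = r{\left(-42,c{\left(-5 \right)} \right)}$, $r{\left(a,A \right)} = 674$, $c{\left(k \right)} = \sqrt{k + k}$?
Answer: $\frac{333391}{106902} \approx 3.1187$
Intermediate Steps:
$c{\left(k \right)} = \sqrt{2} \sqrt{k}$ ($c{\left(k \right)} = \sqrt{2 k} = \sqrt{2} \sqrt{k}$)
$p = 674$
$\frac{350456 + 316326}{p + 213130} = \frac{350456 + 316326}{674 + 213130} = \frac{666782}{213804} = 666782 \cdot \frac{1}{213804} = \frac{333391}{106902}$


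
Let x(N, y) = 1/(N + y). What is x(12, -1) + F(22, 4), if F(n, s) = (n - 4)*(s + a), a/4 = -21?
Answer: -15839/11 ≈ -1439.9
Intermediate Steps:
a = -84 (a = 4*(-21) = -84)
F(n, s) = (-84 + s)*(-4 + n) (F(n, s) = (n - 4)*(s - 84) = (-4 + n)*(-84 + s) = (-84 + s)*(-4 + n))
x(12, -1) + F(22, 4) = 1/(12 - 1) + (336 - 84*22 - 4*4 + 22*4) = 1/11 + (336 - 1848 - 16 + 88) = 1/11 - 1440 = -15839/11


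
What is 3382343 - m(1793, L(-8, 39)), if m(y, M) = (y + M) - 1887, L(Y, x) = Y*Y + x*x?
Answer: 3380852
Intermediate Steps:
L(Y, x) = Y**2 + x**2
m(y, M) = -1887 + M + y (m(y, M) = (M + y) - 1887 = -1887 + M + y)
3382343 - m(1793, L(-8, 39)) = 3382343 - (-1887 + ((-8)**2 + 39**2) + 1793) = 3382343 - (-1887 + (64 + 1521) + 1793) = 3382343 - (-1887 + 1585 + 1793) = 3382343 - 1*1491 = 3382343 - 1491 = 3380852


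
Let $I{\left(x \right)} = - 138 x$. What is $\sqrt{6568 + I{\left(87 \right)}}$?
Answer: $i \sqrt{5438} \approx 73.743 i$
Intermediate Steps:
$\sqrt{6568 + I{\left(87 \right)}} = \sqrt{6568 - 12006} = \sqrt{-5438} = i \sqrt{5438}$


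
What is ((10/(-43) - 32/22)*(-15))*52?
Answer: 622440/473 ≈ 1315.9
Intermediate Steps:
((10/(-43) - 32/22)*(-15))*52 = ((10*(-1/43) - 32*1/22)*(-15))*52 = ((-10/43 - 16/11)*(-15))*52 = -798/473*(-15)*52 = (11970/473)*52 = 622440/473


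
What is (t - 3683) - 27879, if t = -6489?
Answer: -38051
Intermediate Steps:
(t - 3683) - 27879 = (-6489 - 3683) - 27879 = -10172 - 27879 = -38051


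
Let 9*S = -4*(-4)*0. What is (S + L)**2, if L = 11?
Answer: 121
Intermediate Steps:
S = 0 (S = (-4*(-4)*0)/9 = (16*0)/9 = (1/9)*0 = 0)
(S + L)**2 = (0 + 11)**2 = 11**2 = 121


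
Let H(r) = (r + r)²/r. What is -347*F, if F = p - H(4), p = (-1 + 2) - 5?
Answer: 6940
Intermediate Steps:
H(r) = 4*r (H(r) = (2*r)²/r = (4*r²)/r = 4*r)
p = -4 (p = 1 - 5 = -4)
F = -20 (F = -4 - 4*4 = -4 - 1*16 = -4 - 16 = -20)
-347*F = -347*(-20) = 6940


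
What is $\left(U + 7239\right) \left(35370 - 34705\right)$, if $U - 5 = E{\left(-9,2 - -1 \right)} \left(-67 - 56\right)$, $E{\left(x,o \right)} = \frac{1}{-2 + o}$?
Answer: $4735465$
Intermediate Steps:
$U = -118$ ($U = 5 + \frac{-67 - 56}{-2 + \left(2 - -1\right)} = 5 + \frac{1}{-2 + \left(2 + 1\right)} \left(-123\right) = 5 + \frac{1}{-2 + 3} \left(-123\right) = 5 + 1^{-1} \left(-123\right) = 5 + 1 \left(-123\right) = 5 - 123 = -118$)
$\left(U + 7239\right) \left(35370 - 34705\right) = \left(-118 + 7239\right) \left(35370 - 34705\right) = 7121 \left(35370 - 34705\right) = 7121 \cdot 665 = 4735465$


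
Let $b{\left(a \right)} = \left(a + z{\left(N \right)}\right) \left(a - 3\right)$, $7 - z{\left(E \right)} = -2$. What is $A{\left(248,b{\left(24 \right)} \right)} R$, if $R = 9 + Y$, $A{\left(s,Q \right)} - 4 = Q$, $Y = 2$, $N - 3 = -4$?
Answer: $7667$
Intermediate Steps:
$N = -1$ ($N = 3 - 4 = -1$)
$z{\left(E \right)} = 9$ ($z{\left(E \right)} = 7 - -2 = 7 + 2 = 9$)
$b{\left(a \right)} = \left(-3 + a\right) \left(9 + a\right)$ ($b{\left(a \right)} = \left(a + 9\right) \left(a - 3\right) = \left(9 + a\right) \left(-3 + a\right) = \left(-3 + a\right) \left(9 + a\right)$)
$A{\left(s,Q \right)} = 4 + Q$
$R = 11$ ($R = 9 + 2 = 11$)
$A{\left(248,b{\left(24 \right)} \right)} R = \left(4 + \left(-27 + 24^{2} + 6 \cdot 24\right)\right) 11 = \left(4 + \left(-27 + 576 + 144\right)\right) 11 = \left(4 + 693\right) 11 = 697 \cdot 11 = 7667$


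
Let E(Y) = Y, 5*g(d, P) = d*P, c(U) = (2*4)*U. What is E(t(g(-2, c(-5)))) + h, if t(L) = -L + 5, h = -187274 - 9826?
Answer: -197111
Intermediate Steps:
c(U) = 8*U
g(d, P) = P*d/5 (g(d, P) = (d*P)/5 = (P*d)/5 = P*d/5)
h = -197100
t(L) = 5 - L
E(t(g(-2, c(-5)))) + h = (5 - 8*(-5)*(-2)/5) - 197100 = (5 - (-40)*(-2)/5) - 197100 = (5 - 1*16) - 197100 = (5 - 16) - 197100 = -11 - 197100 = -197111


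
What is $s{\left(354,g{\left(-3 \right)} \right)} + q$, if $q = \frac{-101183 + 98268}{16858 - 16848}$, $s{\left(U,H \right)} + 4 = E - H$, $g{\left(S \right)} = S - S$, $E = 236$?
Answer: $- \frac{119}{2} \approx -59.5$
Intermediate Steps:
$g{\left(S \right)} = 0$
$s{\left(U,H \right)} = 232 - H$ ($s{\left(U,H \right)} = -4 - \left(-236 + H\right) = 232 - H$)
$q = - \frac{583}{2}$ ($q = - \frac{2915}{16858 - 16848} = - \frac{2915}{10} = \left(-2915\right) \frac{1}{10} = - \frac{583}{2} \approx -291.5$)
$s{\left(354,g{\left(-3 \right)} \right)} + q = \left(232 - 0\right) - \frac{583}{2} = \left(232 + 0\right) - \frac{583}{2} = 232 - \frac{583}{2} = - \frac{119}{2}$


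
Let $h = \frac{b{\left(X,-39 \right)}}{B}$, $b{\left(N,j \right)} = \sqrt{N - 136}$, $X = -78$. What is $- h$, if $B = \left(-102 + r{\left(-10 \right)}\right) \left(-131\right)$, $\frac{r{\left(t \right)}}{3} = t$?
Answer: $- \frac{i \sqrt{214}}{17292} \approx - 0.00084598 i$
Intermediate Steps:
$b{\left(N,j \right)} = \sqrt{-136 + N}$ ($b{\left(N,j \right)} = \sqrt{N - 136} = \sqrt{-136 + N}$)
$r{\left(t \right)} = 3 t$
$B = 17292$ ($B = \left(-102 + 3 \left(-10\right)\right) \left(-131\right) = \left(-102 - 30\right) \left(-131\right) = \left(-132\right) \left(-131\right) = 17292$)
$h = \frac{i \sqrt{214}}{17292}$ ($h = \frac{\sqrt{-136 - 78}}{17292} = \sqrt{-214} \cdot \frac{1}{17292} = i \sqrt{214} \cdot \frac{1}{17292} = \frac{i \sqrt{214}}{17292} \approx 0.00084598 i$)
$- h = - \frac{i \sqrt{214}}{17292}$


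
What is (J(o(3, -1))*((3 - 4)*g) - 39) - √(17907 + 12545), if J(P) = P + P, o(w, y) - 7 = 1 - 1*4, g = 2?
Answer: -55 - 2*√7613 ≈ -229.51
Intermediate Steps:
o(w, y) = 4 (o(w, y) = 7 + (1 - 1*4) = 7 + (1 - 4) = 7 - 3 = 4)
J(P) = 2*P
(J(o(3, -1))*((3 - 4)*g) - 39) - √(17907 + 12545) = ((2*4)*((3 - 4)*2) - 39) - √(17907 + 12545) = (8*(-1*2) - 39) - √30452 = (8*(-2) - 39) - 2*√7613 = (-16 - 39) - 2*√7613 = -55 - 2*√7613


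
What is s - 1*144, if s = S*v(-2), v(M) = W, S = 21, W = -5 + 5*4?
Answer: 171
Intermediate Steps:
W = 15 (W = -5 + 20 = 15)
v(M) = 15
s = 315 (s = 21*15 = 315)
s - 1*144 = 315 - 1*144 = 315 - 144 = 171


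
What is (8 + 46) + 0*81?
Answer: 54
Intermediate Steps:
(8 + 46) + 0*81 = 54 + 0 = 54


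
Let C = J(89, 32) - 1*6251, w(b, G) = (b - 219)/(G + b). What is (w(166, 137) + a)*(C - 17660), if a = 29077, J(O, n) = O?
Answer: -209878442516/303 ≈ -6.9267e+8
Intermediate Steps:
w(b, G) = (-219 + b)/(G + b)
C = -6162 (C = 89 - 1*6251 = 89 - 6251 = -6162)
(w(166, 137) + a)*(C - 17660) = ((-219 + 166)/(137 + 166) + 29077)*(-6162 - 17660) = (-53/303 + 29077)*(-23822) = (8810278/303)*(-23822) = -209878442516/303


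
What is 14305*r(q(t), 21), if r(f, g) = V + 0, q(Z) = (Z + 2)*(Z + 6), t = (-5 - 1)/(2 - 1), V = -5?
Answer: -71525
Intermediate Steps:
t = -6 (t = -6/1 = -6*1 = -6)
q(Z) = (2 + Z)*(6 + Z)
r(f, g) = -5 (r(f, g) = -5 + 0 = -5)
14305*r(q(t), 21) = 14305*(-5) = -71525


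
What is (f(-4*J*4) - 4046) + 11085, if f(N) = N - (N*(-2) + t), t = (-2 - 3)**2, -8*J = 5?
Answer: 7044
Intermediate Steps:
J = -5/8 (J = -1/8*5 = -5/8 ≈ -0.62500)
t = 25 (t = (-5)**2 = 25)
f(N) = -25 + 3*N (f(N) = N - (N*(-2) + 25) = N - (-2*N + 25) = N - (25 - 2*N) = N + (-25 + 2*N) = -25 + 3*N)
(f(-4*J*4) - 4046) + 11085 = ((-25 + 3*(-4*(-5/8)*4)) - 4046) + 11085 = ((-25 + 3*((5/2)*4)) - 4046) + 11085 = ((-25 + 3*10) - 4046) + 11085 = ((-25 + 30) - 4046) + 11085 = (5 - 4046) + 11085 = -4041 + 11085 = 7044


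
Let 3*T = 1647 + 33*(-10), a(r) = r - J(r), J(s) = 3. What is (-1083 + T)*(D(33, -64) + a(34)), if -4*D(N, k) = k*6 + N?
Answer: -76475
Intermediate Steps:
D(N, k) = -3*k/2 - N/4 (D(N, k) = -(k*6 + N)/4 = -(6*k + N)/4 = -(N + 6*k)/4 = -3*k/2 - N/4)
a(r) = -3 + r (a(r) = r - 1*3 = r - 3 = -3 + r)
T = 439 (T = (1647 + 33*(-10))/3 = (1647 - 330)/3 = (1/3)*1317 = 439)
(-1083 + T)*(D(33, -64) + a(34)) = (-1083 + 439)*((-3/2*(-64) - 1/4*33) + (-3 + 34)) = -644*((96 - 33/4) + 31) = -644*(351/4 + 31) = -644*475/4 = -76475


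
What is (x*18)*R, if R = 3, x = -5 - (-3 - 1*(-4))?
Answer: -324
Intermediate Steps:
x = -6 (x = -5 - (-3 + 4) = -5 - 1*1 = -5 - 1 = -6)
(x*18)*R = -6*18*3 = -108*3 = -324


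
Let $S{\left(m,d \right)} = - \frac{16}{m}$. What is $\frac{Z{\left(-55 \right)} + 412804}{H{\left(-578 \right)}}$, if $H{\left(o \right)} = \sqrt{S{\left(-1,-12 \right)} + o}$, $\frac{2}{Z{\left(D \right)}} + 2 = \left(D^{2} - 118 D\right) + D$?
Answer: $- \frac{1952150117 i \sqrt{562}}{2657698} \approx - 17413.0 i$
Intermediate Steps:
$Z{\left(D \right)} = \frac{2}{-2 + D^{2} - 117 D}$ ($Z{\left(D \right)} = \frac{2}{-2 + \left(\left(D^{2} - 118 D\right) + D\right)} = \frac{2}{-2 + \left(D^{2} - 117 D\right)} = \frac{2}{-2 + D^{2} - 117 D}$)
$H{\left(o \right)} = \sqrt{16 + o}$ ($H{\left(o \right)} = \sqrt{- \frac{16}{-1} + o} = \sqrt{\left(-16\right) \left(-1\right) + o} = \sqrt{16 + o}$)
$\frac{Z{\left(-55 \right)} + 412804}{H{\left(-578 \right)}} = \frac{\frac{2}{-2 + \left(-55\right)^{2} - -6435} + 412804}{\sqrt{16 - 578}} = \frac{\frac{2}{-2 + 3025 + 6435} + 412804}{\sqrt{-562}} = \frac{\frac{2}{9458} + 412804}{i \sqrt{562}} = \left(2 \cdot \frac{1}{9458} + 412804\right) \left(- \frac{i \sqrt{562}}{562}\right) = \left(\frac{1}{4729} + 412804\right) \left(- \frac{i \sqrt{562}}{562}\right) = \frac{1952150117 \left(- \frac{i \sqrt{562}}{562}\right)}{4729} = - \frac{1952150117 i \sqrt{562}}{2657698}$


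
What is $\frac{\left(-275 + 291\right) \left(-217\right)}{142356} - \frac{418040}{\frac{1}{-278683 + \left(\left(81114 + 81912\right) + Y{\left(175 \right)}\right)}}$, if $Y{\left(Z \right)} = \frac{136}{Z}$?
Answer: $\frac{8603449886758084}{177945} \approx 4.8349 \cdot 10^{10}$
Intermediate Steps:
$\frac{\left(-275 + 291\right) \left(-217\right)}{142356} - \frac{418040}{\frac{1}{-278683 + \left(\left(81114 + 81912\right) + Y{\left(175 \right)}\right)}} = \frac{\left(-275 + 291\right) \left(-217\right)}{142356} - \frac{418040}{\frac{1}{-278683 + \left(\left(81114 + 81912\right) + \frac{136}{175}\right)}} = 16 \left(-217\right) \frac{1}{142356} - \frac{418040}{\frac{1}{-278683 + \left(163026 + 136 \cdot \frac{1}{175}\right)}} = \left(-3472\right) \frac{1}{142356} - \frac{418040}{\frac{1}{-278683 + \left(163026 + \frac{136}{175}\right)}} = - \frac{868}{35589} - \frac{418040}{\frac{1}{-278683 + \frac{28529686}{175}}} = - \frac{868}{35589} - \frac{418040}{\frac{1}{- \frac{20239839}{175}}} = - \frac{868}{35589} - \frac{418040}{- \frac{175}{20239839}} = - \frac{868}{35589} - - \frac{241744637016}{5} = - \frac{868}{35589} + \frac{241744637016}{5} = \frac{8603449886758084}{177945}$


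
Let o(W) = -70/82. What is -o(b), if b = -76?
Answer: 35/41 ≈ 0.85366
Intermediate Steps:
o(W) = -35/41 (o(W) = -70*1/82 = -35/41)
-o(b) = -1*(-35/41) = 35/41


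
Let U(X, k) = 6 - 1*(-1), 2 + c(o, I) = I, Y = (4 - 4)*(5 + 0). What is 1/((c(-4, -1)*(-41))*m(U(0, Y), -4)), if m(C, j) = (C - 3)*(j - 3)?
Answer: -1/3444 ≈ -0.00029036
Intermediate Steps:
Y = 0 (Y = 0*5 = 0)
c(o, I) = -2 + I
U(X, k) = 7 (U(X, k) = 6 + 1 = 7)
m(C, j) = (-3 + C)*(-3 + j)
1/((c(-4, -1)*(-41))*m(U(0, Y), -4)) = 1/(((-2 - 1)*(-41))*(9 - 3*7 - 3*(-4) + 7*(-4))) = 1/((-3*(-41))*(9 - 21 + 12 - 28)) = 1/(123*(-28)) = 1/(-3444) = -1/3444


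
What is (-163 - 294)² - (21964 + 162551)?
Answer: 24334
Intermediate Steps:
(-163 - 294)² - (21964 + 162551) = (-457)² - 1*184515 = 208849 - 184515 = 24334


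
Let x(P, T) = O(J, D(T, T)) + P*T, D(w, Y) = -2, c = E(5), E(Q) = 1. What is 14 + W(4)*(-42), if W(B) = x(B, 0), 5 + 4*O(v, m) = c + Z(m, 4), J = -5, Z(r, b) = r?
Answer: 77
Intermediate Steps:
c = 1
O(v, m) = -1 + m/4 (O(v, m) = -5/4 + (1 + m)/4 = -5/4 + (¼ + m/4) = -1 + m/4)
x(P, T) = -3/2 + P*T (x(P, T) = (-1 + (¼)*(-2)) + P*T = (-1 - ½) + P*T = -3/2 + P*T)
W(B) = -3/2 (W(B) = -3/2 + B*0 = -3/2 + 0 = -3/2)
14 + W(4)*(-42) = 14 - 3/2*(-42) = 14 + 63 = 77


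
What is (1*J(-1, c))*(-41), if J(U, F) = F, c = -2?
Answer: 82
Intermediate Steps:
(1*J(-1, c))*(-41) = (1*(-2))*(-41) = -2*(-41) = 82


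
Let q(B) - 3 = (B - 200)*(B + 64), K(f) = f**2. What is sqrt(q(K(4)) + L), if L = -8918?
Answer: I*sqrt(23635) ≈ 153.74*I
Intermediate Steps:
q(B) = 3 + (-200 + B)*(64 + B) (q(B) = 3 + (B - 200)*(B + 64) = 3 + (-200 + B)*(64 + B))
sqrt(q(K(4)) + L) = sqrt((-12797 + (4**2)**2 - 136*4**2) - 8918) = sqrt((-12797 + 16**2 - 136*16) - 8918) = sqrt((-12797 + 256 - 2176) - 8918) = sqrt(-14717 - 8918) = sqrt(-23635) = I*sqrt(23635)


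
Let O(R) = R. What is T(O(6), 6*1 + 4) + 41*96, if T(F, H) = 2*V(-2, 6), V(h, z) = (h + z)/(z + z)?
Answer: 11810/3 ≈ 3936.7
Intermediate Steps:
V(h, z) = (h + z)/(2*z) (V(h, z) = (h + z)/((2*z)) = (h + z)*(1/(2*z)) = (h + z)/(2*z))
T(F, H) = ⅔ (T(F, H) = 2*((½)*(-2 + 6)/6) = 2*((½)*(⅙)*4) = 2*(⅓) = ⅔)
T(O(6), 6*1 + 4) + 41*96 = ⅔ + 41*96 = ⅔ + 3936 = 11810/3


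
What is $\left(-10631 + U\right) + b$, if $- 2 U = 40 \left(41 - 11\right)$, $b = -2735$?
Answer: $-13966$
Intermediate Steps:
$U = -600$ ($U = - \frac{40 \left(41 - 11\right)}{2} = - \frac{40 \cdot 30}{2} = \left(- \frac{1}{2}\right) 1200 = -600$)
$\left(-10631 + U\right) + b = \left(-10631 - 600\right) - 2735 = -11231 - 2735 = -13966$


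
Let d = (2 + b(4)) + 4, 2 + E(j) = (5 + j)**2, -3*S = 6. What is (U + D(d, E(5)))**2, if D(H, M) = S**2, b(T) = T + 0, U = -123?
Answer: 14161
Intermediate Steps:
S = -2 (S = -1/3*6 = -2)
b(T) = T
E(j) = -2 + (5 + j)**2
d = 10 (d = (2 + 4) + 4 = 6 + 4 = 10)
D(H, M) = 4 (D(H, M) = (-2)**2 = 4)
(U + D(d, E(5)))**2 = (-123 + 4)**2 = (-119)**2 = 14161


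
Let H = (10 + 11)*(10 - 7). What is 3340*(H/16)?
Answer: 52605/4 ≈ 13151.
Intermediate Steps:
H = 63 (H = 21*3 = 63)
3340*(H/16) = 3340*(63/16) = 52605/4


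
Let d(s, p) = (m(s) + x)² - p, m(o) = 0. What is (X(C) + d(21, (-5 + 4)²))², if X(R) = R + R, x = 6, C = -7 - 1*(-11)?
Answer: 1849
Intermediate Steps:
C = 4 (C = -7 + 11 = 4)
X(R) = 2*R
d(s, p) = 36 - p (d(s, p) = (0 + 6)² - p = 6² - p = 36 - p)
(X(C) + d(21, (-5 + 4)²))² = (2*4 + (36 - (-5 + 4)²))² = (8 + (36 - 1*(-1)²))² = (8 + (36 - 1*1))² = (8 + (36 - 1))² = (8 + 35)² = 43² = 1849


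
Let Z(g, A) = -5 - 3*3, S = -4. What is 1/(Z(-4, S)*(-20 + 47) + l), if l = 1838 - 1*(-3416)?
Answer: 1/4876 ≈ 0.00020509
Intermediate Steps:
Z(g, A) = -14 (Z(g, A) = -5 - 9 = -14)
l = 5254 (l = 1838 + 3416 = 5254)
1/(Z(-4, S)*(-20 + 47) + l) = 1/(-14*(-20 + 47) + 5254) = 1/(-14*27 + 5254) = 1/(-378 + 5254) = 1/4876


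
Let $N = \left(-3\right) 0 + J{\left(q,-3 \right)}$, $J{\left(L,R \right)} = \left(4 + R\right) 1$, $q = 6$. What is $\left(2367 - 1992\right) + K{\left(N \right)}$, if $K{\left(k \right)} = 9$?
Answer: $384$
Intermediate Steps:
$J{\left(L,R \right)} = 4 + R$
$N = 1$ ($N = \left(-3\right) 0 + \left(4 - 3\right) = 0 + 1 = 1$)
$\left(2367 - 1992\right) + K{\left(N \right)} = \left(2367 - 1992\right) + 9 = 375 + 9 = 384$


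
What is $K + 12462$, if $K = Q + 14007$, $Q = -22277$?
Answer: $4192$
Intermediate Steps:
$K = -8270$ ($K = -22277 + 14007 = -8270$)
$K + 12462 = -8270 + 12462 = 4192$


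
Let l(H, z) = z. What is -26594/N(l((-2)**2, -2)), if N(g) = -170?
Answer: 13297/85 ≈ 156.44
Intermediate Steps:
-26594/N(l((-2)**2, -2)) = -26594/(-170) = -26594*(-1/170) = 13297/85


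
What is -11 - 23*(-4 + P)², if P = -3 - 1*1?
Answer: -1483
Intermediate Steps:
P = -4 (P = -3 - 1 = -4)
-11 - 23*(-4 + P)² = -11 - 23*(-4 - 4)² = -11 - 23*(-8)² = -11 - 23*64 = -11 - 1472 = -1483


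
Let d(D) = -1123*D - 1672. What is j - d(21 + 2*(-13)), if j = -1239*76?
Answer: -98107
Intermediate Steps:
d(D) = -1672 - 1123*D
j = -94164
j - d(21 + 2*(-13)) = -94164 - (-1672 - 1123*(21 + 2*(-13))) = -94164 - (-1672 - 1123*(21 - 26)) = -94164 - (-1672 - 1123*(-5)) = -94164 - (-1672 + 5615) = -94164 - 1*3943 = -94164 - 3943 = -98107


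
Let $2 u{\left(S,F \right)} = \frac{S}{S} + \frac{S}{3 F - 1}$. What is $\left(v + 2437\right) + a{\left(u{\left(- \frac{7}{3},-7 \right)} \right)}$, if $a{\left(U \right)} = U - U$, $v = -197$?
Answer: $2240$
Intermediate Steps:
$u{\left(S,F \right)} = \frac{1}{2} + \frac{S}{2 \left(-1 + 3 F\right)}$ ($u{\left(S,F \right)} = \frac{\frac{S}{S} + \frac{S}{3 F - 1}}{2} = \frac{1 + \frac{S}{-1 + 3 F}}{2} = \frac{1}{2} + \frac{S}{2 \left(-1 + 3 F\right)}$)
$a{\left(U \right)} = 0$
$\left(v + 2437\right) + a{\left(u{\left(- \frac{7}{3},-7 \right)} \right)} = \left(-197 + 2437\right) + 0 = 2240 + 0 = 2240$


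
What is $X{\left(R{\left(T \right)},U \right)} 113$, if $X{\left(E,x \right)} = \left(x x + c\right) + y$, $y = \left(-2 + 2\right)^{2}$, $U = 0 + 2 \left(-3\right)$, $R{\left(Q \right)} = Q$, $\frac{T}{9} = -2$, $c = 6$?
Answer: $4746$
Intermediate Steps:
$T = -18$ ($T = 9 \left(-2\right) = -18$)
$U = -6$ ($U = 0 - 6 = -6$)
$y = 0$ ($y = 0^{2} = 0$)
$X{\left(E,x \right)} = 6 + x^{2}$ ($X{\left(E,x \right)} = \left(x x + 6\right) + 0 = \left(x^{2} + 6\right) + 0 = \left(6 + x^{2}\right) + 0 = 6 + x^{2}$)
$X{\left(R{\left(T \right)},U \right)} 113 = \left(6 + \left(-6\right)^{2}\right) 113 = \left(6 + 36\right) 113 = 42 \cdot 113 = 4746$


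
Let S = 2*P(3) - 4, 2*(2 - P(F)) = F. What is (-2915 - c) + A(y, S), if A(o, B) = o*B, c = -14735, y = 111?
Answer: 11487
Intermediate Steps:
P(F) = 2 - F/2
S = -3 (S = 2*(2 - 1/2*3) - 4 = 2*(2 - 3/2) - 4 = 2*(1/2) - 4 = 1 - 4 = -3)
A(o, B) = B*o
(-2915 - c) + A(y, S) = (-2915 - 1*(-14735)) - 3*111 = (-2915 + 14735) - 333 = 11820 - 333 = 11487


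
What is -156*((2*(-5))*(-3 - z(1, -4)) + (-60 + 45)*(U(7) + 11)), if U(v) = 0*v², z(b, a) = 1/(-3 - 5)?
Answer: 21255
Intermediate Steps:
z(b, a) = -⅛ (z(b, a) = 1/(-8) = -⅛)
U(v) = 0
-156*((2*(-5))*(-3 - z(1, -4)) + (-60 + 45)*(U(7) + 11)) = -156*((2*(-5))*(-3 - 1*(-⅛)) + (-60 + 45)*(0 + 11)) = -156*(-10*(-3 + ⅛) - 15*11) = -156*(-10*(-23/8) - 165) = -156*(115/4 - 165) = -156*(-545/4) = 21255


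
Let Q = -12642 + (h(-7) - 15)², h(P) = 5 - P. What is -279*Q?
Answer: 3524607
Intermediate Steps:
Q = -12633 (Q = -12642 + ((5 - 1*(-7)) - 15)² = -12642 + ((5 + 7) - 15)² = -12642 + (12 - 15)² = -12642 + (-3)² = -12642 + 9 = -12633)
-279*Q = -279*(-12633) = 3524607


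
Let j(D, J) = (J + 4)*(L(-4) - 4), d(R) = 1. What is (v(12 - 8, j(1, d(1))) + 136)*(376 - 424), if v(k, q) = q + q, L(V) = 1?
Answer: -5088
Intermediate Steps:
j(D, J) = -12 - 3*J (j(D, J) = (J + 4)*(1 - 4) = (4 + J)*(-3) = -12 - 3*J)
v(k, q) = 2*q
(v(12 - 8, j(1, d(1))) + 136)*(376 - 424) = (2*(-12 - 3*1) + 136)*(376 - 424) = (2*(-12 - 3) + 136)*(-48) = (2*(-15) + 136)*(-48) = (-30 + 136)*(-48) = 106*(-48) = -5088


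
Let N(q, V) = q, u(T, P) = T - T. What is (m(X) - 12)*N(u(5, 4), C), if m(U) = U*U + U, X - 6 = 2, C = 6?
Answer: 0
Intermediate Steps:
X = 8 (X = 6 + 2 = 8)
u(T, P) = 0
m(U) = U + U² (m(U) = U² + U = U + U²)
(m(X) - 12)*N(u(5, 4), C) = (8*(1 + 8) - 12)*0 = (8*9 - 12)*0 = (72 - 12)*0 = 60*0 = 0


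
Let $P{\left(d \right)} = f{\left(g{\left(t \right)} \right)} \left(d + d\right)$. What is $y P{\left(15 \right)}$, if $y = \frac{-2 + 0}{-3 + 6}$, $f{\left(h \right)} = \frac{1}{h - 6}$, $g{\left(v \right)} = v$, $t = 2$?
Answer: $5$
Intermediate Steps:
$f{\left(h \right)} = \frac{1}{-6 + h}$
$y = - \frac{2}{3} \approx -0.66667$
$P{\left(d \right)} = - \frac{d}{2}$ ($P{\left(d \right)} = \frac{d + d}{-6 + 2} = \frac{2 d}{-4} = - \frac{2 d}{4} = - \frac{d}{2}$)
$y P{\left(15 \right)} = - \frac{2 \left(\left(- \frac{1}{2}\right) 15\right)}{3} = \left(- \frac{2}{3}\right) \left(- \frac{15}{2}\right) = 5$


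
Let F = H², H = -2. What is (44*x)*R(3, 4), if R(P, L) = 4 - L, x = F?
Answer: 0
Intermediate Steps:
F = 4 (F = (-2)² = 4)
x = 4
(44*x)*R(3, 4) = (44*4)*(4 - 1*4) = 176*(4 - 4) = 176*0 = 0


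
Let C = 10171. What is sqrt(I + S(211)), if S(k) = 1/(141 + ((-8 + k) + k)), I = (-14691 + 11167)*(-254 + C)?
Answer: I*sqrt(10764706151145)/555 ≈ 5911.6*I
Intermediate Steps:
I = -34947508 (I = (-14691 + 11167)*(-254 + 10171) = -3524*9917 = -34947508)
S(k) = 1/(133 + 2*k) (S(k) = 1/(141 + (-8 + 2*k)) = 1/(133 + 2*k))
sqrt(I + S(211)) = sqrt(-34947508 + 1/(133 + 2*211)) = sqrt(-34947508 + 1/(133 + 422)) = sqrt(-34947508 + 1/555) = sqrt(-19395866939/555) = I*sqrt(10764706151145)/555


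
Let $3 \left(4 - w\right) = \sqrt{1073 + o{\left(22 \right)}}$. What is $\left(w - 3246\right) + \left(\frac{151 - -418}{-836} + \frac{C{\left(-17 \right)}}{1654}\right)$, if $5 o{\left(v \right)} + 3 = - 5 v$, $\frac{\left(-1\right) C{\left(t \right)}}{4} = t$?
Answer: $- \frac{2241870163}{691372} - \frac{2 \sqrt{6565}}{15} \approx -3253.4$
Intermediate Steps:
$C{\left(t \right)} = - 4 t$
$o{\left(v \right)} = - \frac{3}{5} - v$ ($o{\left(v \right)} = - \frac{3}{5} + \frac{\left(-5\right) v}{5} = - \frac{3}{5} - v$)
$w = 4 - \frac{2 \sqrt{6565}}{15}$ ($w = 4 - \frac{\sqrt{1073 - \frac{113}{5}}}{3} = 4 - \frac{\sqrt{\frac{5252}{5}}}{3} = 4 - \frac{\frac{2}{5} \sqrt{6565}}{3} = 4 - \frac{2 \sqrt{6565}}{15} \approx -6.8033$)
$\left(w - 3246\right) + \left(\frac{151 - -418}{-836} + \frac{C{\left(-17 \right)}}{1654}\right) = \left(\left(4 - \frac{2 \sqrt{6565}}{15}\right) - 3246\right) + \left(\frac{151 - -418}{-836} + \frac{\left(-4\right) \left(-17\right)}{1654}\right) = \left(-3242 - \frac{2 \sqrt{6565}}{15}\right) + \left(\left(151 + 418\right) \left(- \frac{1}{836}\right) + 68 \cdot \frac{1}{1654}\right) = \left(-3242 - \frac{2 \sqrt{6565}}{15}\right) + \left(569 \left(- \frac{1}{836}\right) + \frac{34}{827}\right) = \left(-3242 - \frac{2 \sqrt{6565}}{15}\right) + \left(- \frac{569}{836} + \frac{34}{827}\right) = \left(-3242 - \frac{2 \sqrt{6565}}{15}\right) - \frac{442139}{691372} = - \frac{2241870163}{691372} - \frac{2 \sqrt{6565}}{15}$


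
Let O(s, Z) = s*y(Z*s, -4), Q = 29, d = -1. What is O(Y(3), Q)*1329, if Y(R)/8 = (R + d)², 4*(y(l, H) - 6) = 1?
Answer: 265800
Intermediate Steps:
y(l, H) = 25/4 (y(l, H) = 6 + (¼)*1 = 6 + ¼ = 25/4)
Y(R) = 8*(-1 + R)² (Y(R) = 8*(R - 1)² = 8*(-1 + R)²)
O(s, Z) = 25*s/4 (O(s, Z) = s*(25/4) = 25*s/4)
O(Y(3), Q)*1329 = (25*(8*(-1 + 3)²)/4)*1329 = (25*(8*2²)/4)*1329 = (25*(8*4)/4)*1329 = ((25/4)*32)*1329 = 200*1329 = 265800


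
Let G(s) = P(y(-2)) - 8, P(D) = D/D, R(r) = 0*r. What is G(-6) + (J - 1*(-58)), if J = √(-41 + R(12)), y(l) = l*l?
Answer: 51 + I*√41 ≈ 51.0 + 6.4031*I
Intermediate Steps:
R(r) = 0
y(l) = l²
J = I*√41 (J = √(-41 + 0) = √(-41) = I*√41 ≈ 6.4031*I)
P(D) = 1
G(s) = -7 (G(s) = 1 - 8 = -7)
G(-6) + (J - 1*(-58)) = -7 + (I*√41 - 1*(-58)) = -7 + (I*√41 + 58) = -7 + (58 + I*√41) = 51 + I*√41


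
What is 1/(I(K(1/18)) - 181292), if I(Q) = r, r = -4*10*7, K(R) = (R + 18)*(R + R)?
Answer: -1/181572 ≈ -5.5075e-6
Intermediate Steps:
K(R) = 2*R*(18 + R) (K(R) = (18 + R)*(2*R) = 2*R*(18 + R))
r = -280 (r = -40*7 = -280)
I(Q) = -280
1/(I(K(1/18)) - 181292) = 1/(-280 - 181292) = 1/(-181572) = -1/181572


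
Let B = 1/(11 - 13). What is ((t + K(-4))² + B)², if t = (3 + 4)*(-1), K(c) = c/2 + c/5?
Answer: 22819729/2500 ≈ 9127.9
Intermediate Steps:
K(c) = 7*c/10 (K(c) = c*(½) + c*(⅕) = c/2 + c/5 = 7*c/10)
t = -7 (t = 7*(-1) = -7)
B = -½ (B = 1/(-2) = -½ ≈ -0.50000)
((t + K(-4))² + B)² = ((-7 + (7/10)*(-4))² - ½)² = ((-7 - 14/5)² - ½)² = ((-49/5)² - ½)² = (2401/25 - ½)² = (4777/50)² = 22819729/2500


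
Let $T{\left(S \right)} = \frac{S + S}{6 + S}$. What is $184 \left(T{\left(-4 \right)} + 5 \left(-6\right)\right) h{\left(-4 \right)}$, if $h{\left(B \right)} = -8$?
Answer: $50048$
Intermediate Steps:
$T{\left(S \right)} = \frac{2 S}{6 + S}$
$184 \left(T{\left(-4 \right)} + 5 \left(-6\right)\right) h{\left(-4 \right)} = 184 \left(2 \left(-4\right) \frac{1}{6 - 4} + 5 \left(-6\right)\right) \left(-8\right) = 184 \left(2 \left(-4\right) \frac{1}{2} - 30\right) \left(-8\right) = 184 \left(-4 - 30\right) \left(-8\right) = 184 \left(-34\right) \left(-8\right) = \left(-6256\right) \left(-8\right) = 50048$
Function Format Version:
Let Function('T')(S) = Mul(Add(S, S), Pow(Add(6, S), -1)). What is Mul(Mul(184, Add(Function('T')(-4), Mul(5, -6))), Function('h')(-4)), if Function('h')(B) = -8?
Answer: 50048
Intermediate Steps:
Function('T')(S) = Mul(2, S, Pow(Add(6, S), -1)) (Function('T')(S) = Mul(Mul(2, S), Pow(Add(6, S), -1)) = Mul(2, S, Pow(Add(6, S), -1)))
Mul(Mul(184, Add(Function('T')(-4), Mul(5, -6))), Function('h')(-4)) = Mul(Mul(184, Add(Mul(2, -4, Pow(Add(6, -4), -1)), Mul(5, -6))), -8) = Mul(Mul(184, Add(Mul(2, -4, Pow(2, -1)), -30)), -8) = Mul(Mul(184, Add(Mul(2, -4, Rational(1, 2)), -30)), -8) = Mul(Mul(184, Add(-4, -30)), -8) = Mul(Mul(184, -34), -8) = Mul(-6256, -8) = 50048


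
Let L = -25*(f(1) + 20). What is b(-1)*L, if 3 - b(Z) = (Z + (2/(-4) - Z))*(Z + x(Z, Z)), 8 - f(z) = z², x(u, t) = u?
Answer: -1350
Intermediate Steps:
f(z) = 8 - z²
b(Z) = 3 + Z (b(Z) = 3 - (Z + (2/(-4) - Z))*(Z + Z) = 3 - (Z + (2*(-¼) - Z))*2*Z = 3 - (Z + (-½ - Z))*2*Z = 3 - (-1)*2*Z/2 = 3 - (-1)*Z = 3 + Z)
L = -675 (L = -25*((8 - 1*1²) + 20) = -25*((8 - 1*1) + 20) = -25*((8 - 1) + 20) = -25*(7 + 20) = -25*27 = -675)
b(-1)*L = (3 - 1)*(-675) = 2*(-675) = -1350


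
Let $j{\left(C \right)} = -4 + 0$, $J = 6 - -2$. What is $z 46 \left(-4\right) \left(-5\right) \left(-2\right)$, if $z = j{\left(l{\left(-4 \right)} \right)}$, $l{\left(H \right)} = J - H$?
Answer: $7360$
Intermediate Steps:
$J = 8$ ($J = 6 + 2 = 8$)
$l{\left(H \right)} = 8 - H$
$j{\left(C \right)} = -4$
$z = -4$
$z 46 \left(-4\right) \left(-5\right) \left(-2\right) = \left(-4\right) 46 \left(-4\right) \left(-5\right) \left(-2\right) = - 184 \cdot 20 \left(-2\right) = \left(-184\right) \left(-40\right) = 7360$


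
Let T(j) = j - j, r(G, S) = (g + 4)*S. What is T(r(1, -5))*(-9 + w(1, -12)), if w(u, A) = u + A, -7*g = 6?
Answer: 0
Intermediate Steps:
g = -6/7 (g = -⅐*6 = -6/7 ≈ -0.85714)
w(u, A) = A + u
r(G, S) = 22*S/7 (r(G, S) = (-6/7 + 4)*S = 22*S/7)
T(j) = 0
T(r(1, -5))*(-9 + w(1, -12)) = 0*(-9 + (-12 + 1)) = 0*(-9 - 11) = 0*(-20) = 0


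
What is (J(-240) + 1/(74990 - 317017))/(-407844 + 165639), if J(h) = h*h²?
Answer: 3345781248001/58620149535 ≈ 57.076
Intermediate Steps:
J(h) = h³
(J(-240) + 1/(74990 - 317017))/(-407844 + 165639) = ((-240)³ + 1/(74990 - 317017))/(-407844 + 165639) = (-13824000 + 1/(-242027))/(-242205) = (-13824000 - 1/242027)*(-1/242205) = -3345781248001/242027*(-1/242205) = 3345781248001/58620149535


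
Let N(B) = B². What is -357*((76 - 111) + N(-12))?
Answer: -38913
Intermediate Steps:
-357*((76 - 111) + N(-12)) = -357*((76 - 111) + (-12)²) = -357*(-35 + 144) = -357*109 = -38913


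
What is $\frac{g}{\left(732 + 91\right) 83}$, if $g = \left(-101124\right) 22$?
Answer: $- \frac{2224728}{68309} \approx -32.569$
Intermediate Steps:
$g = -2224728$
$\frac{g}{\left(732 + 91\right) 83} = - \frac{2224728}{\left(732 + 91\right) 83} = - \frac{2224728}{823 \cdot 83} = - \frac{2224728}{68309}$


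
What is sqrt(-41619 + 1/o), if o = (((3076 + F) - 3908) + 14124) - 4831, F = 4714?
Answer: 2*I*sqrt(72242520187)/2635 ≈ 204.01*I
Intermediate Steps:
o = 13175 (o = (((3076 + 4714) - 3908) + 14124) - 4831 = ((7790 - 3908) + 14124) - 4831 = (3882 + 14124) - 4831 = 18006 - 4831 = 13175)
sqrt(-41619 + 1/o) = sqrt(-41619 + 1/13175) = sqrt(-548330324/13175) = 2*I*sqrt(72242520187)/2635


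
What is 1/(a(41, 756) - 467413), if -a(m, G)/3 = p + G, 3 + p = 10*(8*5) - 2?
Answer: -1/470866 ≈ -2.1237e-6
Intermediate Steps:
p = 395 (p = -3 + (10*(8*5) - 2) = -3 + (10*40 - 2) = -3 + (400 - 2) = -3 + 398 = 395)
a(m, G) = -1185 - 3*G (a(m, G) = -3*(395 + G) = -1185 - 3*G)
1/(a(41, 756) - 467413) = 1/((-1185 - 3*756) - 467413) = 1/((-1185 - 2268) - 467413) = 1/(-3453 - 467413) = 1/(-470866) = -1/470866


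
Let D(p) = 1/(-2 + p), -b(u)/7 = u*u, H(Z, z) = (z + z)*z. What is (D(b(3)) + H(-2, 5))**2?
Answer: 10556001/4225 ≈ 2498.5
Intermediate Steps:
H(Z, z) = 2*z**2 (H(Z, z) = (2*z)*z = 2*z**2)
b(u) = -7*u**2 (b(u) = -7*u*u = -7*u**2)
(D(b(3)) + H(-2, 5))**2 = (1/(-2 - 7*3**2) + 2*5**2)**2 = (1/(-2 - 7*9) + 2*25)**2 = (1/(-2 - 63) + 50)**2 = (1/(-65) + 50)**2 = (-1/65 + 50)**2 = (3249/65)**2 = 10556001/4225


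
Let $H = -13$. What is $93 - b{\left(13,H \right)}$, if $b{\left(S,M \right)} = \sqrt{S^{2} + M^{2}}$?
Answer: $93 - 13 \sqrt{2} \approx 74.615$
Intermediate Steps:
$b{\left(S,M \right)} = \sqrt{M^{2} + S^{2}}$
$93 - b{\left(13,H \right)} = 93 - \sqrt{\left(-13\right)^{2} + 13^{2}} = 93 - \sqrt{169 + 169} = 93 - \sqrt{338} = 93 - 13 \sqrt{2}$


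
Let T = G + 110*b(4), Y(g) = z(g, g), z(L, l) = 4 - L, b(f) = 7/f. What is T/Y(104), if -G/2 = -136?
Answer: -929/200 ≈ -4.6450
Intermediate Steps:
G = 272 (G = -2*(-136) = 272)
Y(g) = 4 - g
T = 929/2 (T = 272 + 110*(7/4) = 272 + 385/2 = 929/2 ≈ 464.50)
T/Y(104) = 929/(2*(4 - 1*104)) = 929/(2*(4 - 104)) = (929/2)/(-100) = (929/2)*(-1/100) = -929/200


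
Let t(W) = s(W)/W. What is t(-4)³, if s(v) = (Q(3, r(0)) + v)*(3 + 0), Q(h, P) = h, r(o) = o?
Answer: 27/64 ≈ 0.42188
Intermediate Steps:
s(v) = 9 + 3*v (s(v) = (3 + v)*(3 + 0) = (3 + v)*3 = 9 + 3*v)
t(W) = (9 + 3*W)/W
t(-4)³ = (3 + 9/(-4))³ = (3 + 9*(-¼))³ = (3 - 9/4)³ = (¾)³ = 27/64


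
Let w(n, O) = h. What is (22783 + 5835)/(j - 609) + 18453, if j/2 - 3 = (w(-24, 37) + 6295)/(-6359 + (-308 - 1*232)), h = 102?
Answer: 76804922041/4172891 ≈ 18406.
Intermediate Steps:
w(n, O) = 102
j = 28600/6899 (j = 6 + 2*((102 + 6295)/(-6359 + (-308 - 1*232))) = 6 + 2*(6397/(-6359 + (-308 - 232))) = 6 + 2*(6397/(-6359 - 540)) = 6 + 2*(6397/(-6899)) = 6 + 2*(6397*(-1/6899)) = 6 + 2*(-6397/6899) = 6 - 12794/6899 = 28600/6899 ≈ 4.1455)
(22783 + 5835)/(j - 609) + 18453 = (22783 + 5835)/(28600/6899 - 609) + 18453 = 28618/(-4172891/6899) + 18453 = 28618*(-6899/4172891) + 18453 = -197435582/4172891 + 18453 = 76804922041/4172891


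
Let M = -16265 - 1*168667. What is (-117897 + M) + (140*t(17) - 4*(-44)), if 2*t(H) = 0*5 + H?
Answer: -301463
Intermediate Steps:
M = -184932 (M = -16265 - 168667 = -184932)
t(H) = H/2 (t(H) = (0*5 + H)/2 = (0 + H)/2 = H/2)
(-117897 + M) + (140*t(17) - 4*(-44)) = (-117897 - 184932) + (140*((1/2)*17) - 4*(-44)) = -302829 + (140*(17/2) + 176) = -302829 + (1190 + 176) = -302829 + 1366 = -301463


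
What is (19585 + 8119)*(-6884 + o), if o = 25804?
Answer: 524159680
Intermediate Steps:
(19585 + 8119)*(-6884 + o) = (19585 + 8119)*(-6884 + 25804) = 27704*18920 = 524159680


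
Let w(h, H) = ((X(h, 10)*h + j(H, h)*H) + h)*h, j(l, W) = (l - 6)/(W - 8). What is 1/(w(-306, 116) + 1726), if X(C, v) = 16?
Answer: 157/252137746 ≈ 6.2268e-7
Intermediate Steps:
j(l, W) = (-6 + l)/(-8 + W)
w(h, H) = h*(17*h + H*(-6 + H)/(-8 + h)) (w(h, H) = ((16*h + ((-6 + H)/(-8 + h))*H) + h)*h = ((16*h + H*(-6 + H)/(-8 + h)) + h)*h = (17*h + H*(-6 + H)/(-8 + h))*h = h*(17*h + H*(-6 + H)/(-8 + h)))
1/(w(-306, 116) + 1726) = 1/(-306*(116*(-6 + 116) + 17*(-306)*(-8 - 306))/(-8 - 306) + 1726) = 1/(-306*(116*110 + 17*(-306)*(-314))/(-314) + 1726) = 1/(-306*(-1/314)*(12760 + 1633428) + 1726) = 1/(-306*(-1/314)*1646188 + 1726) = 1/(251866764/157 + 1726) = 1/(252137746/157) = 157/252137746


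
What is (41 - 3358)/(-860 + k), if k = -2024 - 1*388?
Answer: 3317/3272 ≈ 1.0138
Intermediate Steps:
k = -2412 (k = -2024 - 388 = -2412)
(41 - 3358)/(-860 + k) = (41 - 3358)/(-860 - 2412) = -3317/(-3272) = -3317*(-1/3272) = 3317/3272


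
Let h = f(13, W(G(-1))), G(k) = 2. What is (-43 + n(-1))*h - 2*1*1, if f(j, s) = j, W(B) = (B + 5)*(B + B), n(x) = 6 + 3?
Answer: -444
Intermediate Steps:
n(x) = 9
W(B) = 2*B*(5 + B) (W(B) = (5 + B)*(2*B) = 2*B*(5 + B))
h = 13
(-43 + n(-1))*h - 2*1*1 = (-43 + 9)*13 - 2*1*1 = -34*13 - 2*1 = -442 - 2 = -444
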